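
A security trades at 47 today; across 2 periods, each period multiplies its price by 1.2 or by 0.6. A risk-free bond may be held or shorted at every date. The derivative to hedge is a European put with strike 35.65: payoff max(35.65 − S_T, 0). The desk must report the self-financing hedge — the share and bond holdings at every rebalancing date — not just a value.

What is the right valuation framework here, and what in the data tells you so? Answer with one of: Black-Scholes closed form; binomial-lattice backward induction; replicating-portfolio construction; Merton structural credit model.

framework: replicating-portfolio construction

Key observation: the mandate to exhibit the hedge at every date and state singles out the replicating-portfolio construction on the 2-period tree with factors 1.2 and 0.6 from 47.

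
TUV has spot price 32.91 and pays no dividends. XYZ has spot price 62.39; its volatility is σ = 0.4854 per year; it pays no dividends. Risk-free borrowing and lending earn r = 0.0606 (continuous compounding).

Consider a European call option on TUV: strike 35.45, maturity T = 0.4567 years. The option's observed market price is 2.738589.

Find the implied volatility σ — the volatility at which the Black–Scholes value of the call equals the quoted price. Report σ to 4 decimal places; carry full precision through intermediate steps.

sigma = 0.3829

At σ = 0.3829 the Black–Scholes value reproduces the quote:
σ√T = 0.3829·√0.4567 = 0.258762
d₁ = (ln(S/K) + (r+σ²/2)T) / (σ√T) = (ln(32.91/35.45) + (0.0606+0.3829²/2)·0.4567) / 0.258762 = (-0.074347 + 0.061155) / 0.258762 = -0.050980
d₂ = d₁ − σ√T = -0.050980 − 0.258762 = -0.309742
e^{−rT} = 0.972703
N(d₁) = 0.479671,  N(d₂) = 0.378378
V = S·N(d₁) − K·e^{−rT}·N(d₂) = 15.785962 − 13.047374 = 2.738589 (equal to the quote); since ∂V/∂σ > 0 for all σ, the implied volatility is unique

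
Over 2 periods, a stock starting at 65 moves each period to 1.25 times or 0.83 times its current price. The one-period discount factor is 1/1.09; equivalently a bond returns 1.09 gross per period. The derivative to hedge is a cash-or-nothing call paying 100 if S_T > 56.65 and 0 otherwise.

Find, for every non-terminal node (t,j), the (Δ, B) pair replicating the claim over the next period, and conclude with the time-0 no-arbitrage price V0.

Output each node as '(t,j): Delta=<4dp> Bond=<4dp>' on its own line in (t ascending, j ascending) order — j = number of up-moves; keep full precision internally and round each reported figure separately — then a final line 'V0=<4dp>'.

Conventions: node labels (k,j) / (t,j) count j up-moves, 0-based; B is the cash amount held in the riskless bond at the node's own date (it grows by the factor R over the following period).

(0,0): Delta=1.2802 Bond=-11.2606
(1,0): Delta=4.4133 Bond=-181.3019
(1,1): Delta=0.0000 Bond=91.7431
V0=71.9531

Risk-neutral probability p* = (R−d)/(u−d) = (1.09−0.83)/(1.25−0.83) = 0.6190.
Terminal payoffs: V(2,0)=0.0000, V(2,1)=100.0000, V(2,2)=100.0000
Node (1,0) S=53.9500: V=(p*·100.0000+(1−p*)·0.0000)/1.09=56.7934; Δ=(100.0000−0.0000)/(67.4375−44.7785)=4.4133; B=V−Δ·S=-181.3019
Node (1,1) S=81.2500: V=(p*·100.0000+(1−p*)·100.0000)/1.09=91.7431; Δ=(100.0000−100.0000)/(101.5625−67.4375)=0.0000; B=V−Δ·S=91.7431
Node (0,0) S=65.0000: V=(p*·91.7431+(1−p*)·56.7934)/1.09=71.9531; Δ=(91.7431−56.7934)/(81.2500−53.9500)=1.2802; B=V−Δ·S=-11.2606
Sanity check at the root: Δ(0,0)·S0 + B(0,0) reproduces V0 = 71.9531.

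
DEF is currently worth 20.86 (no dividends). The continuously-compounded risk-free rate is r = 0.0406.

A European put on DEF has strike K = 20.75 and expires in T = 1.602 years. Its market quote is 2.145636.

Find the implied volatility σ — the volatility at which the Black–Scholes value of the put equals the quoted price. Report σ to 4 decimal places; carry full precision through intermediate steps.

At σ = 0.2764 the Black–Scholes value reproduces the quote:
σ√T = 0.2764·√1.602 = 0.349840
d₁ = (ln(S/K) + (r+σ²/2)T) / (σ√T) = (ln(20.86/20.75) + (0.0406+0.2764²/2)·1.602) / 0.349840 = (0.005287 + 0.126235) / 0.349840 = 0.375950
d₂ = d₁ − σ√T = 0.375950 − 0.349840 = 0.026110
e^{−rT} = 0.937029
N(−d₁) = 0.353477,  N(−d₂) = 0.489585
V = K·e^{−rT}·N(−d₂) − S·N(−d₁) = 9.519165 − 7.373529 = 2.145636 (the observed quote) — the price is monotone increasing in volatility, hence this σ is the only solution

sigma = 0.2764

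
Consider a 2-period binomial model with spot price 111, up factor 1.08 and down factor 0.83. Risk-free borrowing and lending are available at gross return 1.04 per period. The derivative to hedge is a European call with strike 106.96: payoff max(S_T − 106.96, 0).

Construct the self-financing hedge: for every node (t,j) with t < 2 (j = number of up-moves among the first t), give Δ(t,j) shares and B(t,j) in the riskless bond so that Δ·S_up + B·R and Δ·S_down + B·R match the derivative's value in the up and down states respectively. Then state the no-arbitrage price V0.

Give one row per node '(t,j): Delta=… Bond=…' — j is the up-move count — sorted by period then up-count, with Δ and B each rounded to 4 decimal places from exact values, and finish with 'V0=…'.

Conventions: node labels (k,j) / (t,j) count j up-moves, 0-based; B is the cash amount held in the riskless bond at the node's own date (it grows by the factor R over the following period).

(0,0): Delta=0.6552 Bond=-58.0409
(1,0): Delta=0.0000 Bond=0.0000
(1,1): Delta=0.7511 Bond=-71.8601
V0=14.6850

Since d<R<u, set p* = (R−d)/(u−d) = 0.8400; price each node as the discounted p*-expectation of its children.
Payoffs at expiry: V(2,0)=0.0000, V(2,1)=0.0000, V(2,2)=22.5104
Node (1,0) S=92.1300: V=(p*·0.0000+(1−p*)·0.0000)/1.04=0.0000; Δ=(0.0000−0.0000)/(99.5004−76.4679)=0.0000; B=V−Δ·S=0.0000
Node (1,1) S=119.8800: V=(p*·22.5104+(1−p*)·0.0000)/1.04=18.1815; Δ=(22.5104−0.0000)/(129.4704−99.5004)=0.7511; B=V−Δ·S=-71.8601
Node (0,0) S=111.0000: V=(p*·18.1815+(1−p*)·0.0000)/1.04=14.6850; Δ=(18.1815−0.0000)/(119.8800−92.1300)=0.6552; B=V−Δ·S=-58.0409
Sanity check at the root: Δ(0,0)·S0 + B(0,0) reproduces V0 = 14.6850.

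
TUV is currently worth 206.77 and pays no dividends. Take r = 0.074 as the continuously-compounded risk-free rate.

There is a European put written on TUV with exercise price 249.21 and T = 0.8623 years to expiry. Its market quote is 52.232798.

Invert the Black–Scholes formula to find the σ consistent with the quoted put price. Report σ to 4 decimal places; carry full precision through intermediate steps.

sigma = 0.4594

At σ = 0.4594 the Black–Scholes value reproduces the quote:
σ√T = 0.4594·√0.8623 = 0.426599
d₁ = (ln(S/K) + (r+σ²/2)T) / (σ√T) = (ln(206.77/249.21) + (0.074+0.4594²/2)·0.8623) / 0.426599 = (-0.186689 + 0.154804) / 0.426599 = -0.074743
d₂ = d₁ − σ√T = -0.074743 − 0.426599 = -0.501342
e^{−rT} = 0.938183
N(−d₁) = 0.529790,  N(−d₂) = 0.691935
V = K·e^{−rT}·N(−d₂) − S·N(−d₁) = 161.777528 − 109.544730 = 52.232798 (the observed quote) — the price is monotone increasing in volatility, hence this σ is the only solution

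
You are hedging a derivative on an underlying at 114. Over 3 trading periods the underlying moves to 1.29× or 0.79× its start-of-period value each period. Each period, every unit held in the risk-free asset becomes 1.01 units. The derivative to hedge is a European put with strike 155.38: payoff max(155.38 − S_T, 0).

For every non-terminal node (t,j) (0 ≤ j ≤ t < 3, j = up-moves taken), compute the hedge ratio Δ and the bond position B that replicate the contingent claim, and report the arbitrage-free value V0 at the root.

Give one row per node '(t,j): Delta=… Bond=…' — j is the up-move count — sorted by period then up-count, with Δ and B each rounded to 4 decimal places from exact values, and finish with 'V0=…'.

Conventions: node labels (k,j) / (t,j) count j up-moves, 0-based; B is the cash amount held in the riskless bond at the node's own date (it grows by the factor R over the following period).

Under the risk-neutral measure, an up-move has probability p* = (R−d)/(u−d) = 0.4400 and values discount at R = 1.01.
At maturity the claim pays: V(3,0)=99.1736, V(3,1)=63.5999, V(3,2)=5.5112, V(3,3)=0.0000
  t=2,j=0: stock 71.1474 → up 91.7801 (V=63.5999), down 56.2064 (V=99.1736). Price 82.6942; hedge Δ=-1.0000, bond B=153.8416.
  t=2,j=1: stock 116.1774 → up 149.8688 (V=5.5112), down 91.7801 (V=63.5999). Price 37.6642; hedge Δ=-1.0000, bond B=153.8416.
  t=2,j=2: stock 189.7074 → up 244.7225 (V=0.0000), down 149.8688 (V=5.5112). Price 3.0557; hedge Δ=-0.0581, bond B=14.0780.
  t=1,j=0: stock 90.0600 → up 116.1774 (V=37.6642), down 71.1474 (V=82.6942). Price 62.2584; hedge Δ=-1.0000, bond B=152.3184.
  t=1,j=1: stock 147.0600 → up 189.7074 (V=3.0557), down 116.1774 (V=37.6642). Price 22.2143; hedge Δ=-0.4707, bond B=91.4313.
  t=0,j=0: stock 114.0000 → up 147.0600 (V=22.2143), down 90.0600 (V=62.2584). Price 44.1970; hedge Δ=-0.7025, bond B=124.2852.
Check: Δ(0,0)·S0 + B(0,0) = 44.1970 = V0.

(0,0): Delta=-0.7025 Bond=124.2852
(1,0): Delta=-1.0000 Bond=152.3184
(1,1): Delta=-0.4707 Bond=91.4313
(2,0): Delta=-1.0000 Bond=153.8416
(2,1): Delta=-1.0000 Bond=153.8416
(2,2): Delta=-0.0581 Bond=14.0780
V0=44.1970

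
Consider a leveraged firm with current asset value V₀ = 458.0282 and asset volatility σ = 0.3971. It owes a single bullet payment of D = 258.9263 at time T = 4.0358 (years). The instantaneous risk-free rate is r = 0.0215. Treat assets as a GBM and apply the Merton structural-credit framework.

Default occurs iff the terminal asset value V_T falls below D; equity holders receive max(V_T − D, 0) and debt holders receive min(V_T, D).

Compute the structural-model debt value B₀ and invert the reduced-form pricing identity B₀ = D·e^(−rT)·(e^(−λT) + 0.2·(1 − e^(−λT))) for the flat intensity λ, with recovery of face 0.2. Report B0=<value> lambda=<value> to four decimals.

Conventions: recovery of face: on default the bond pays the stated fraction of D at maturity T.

Equity is a call on the firm's assets struck at D = 258.9263:
d₁ = [ln(V₀/D) + (r + σ²/2)T] / (σ√T)
   = [ln(458.0282/258.9263) + (0.0215 + 0.5·0.3971²)·4.0358] / (0.3971·√4.0358)
   = [0.570387 + 0.404969] / 0.797746 = 1.222640
d₂ = d₁ − σ√T = 1.222640 − 0.797746 = 0.424894
N(d₁) = 0.889267,  N(d₂) = 0.664543,  e^(−rT) = 0.916888
E₀ = V₀·N(d₁) − D·e^(−rT)·N(d₂)
   = 458.0282·0.889267 − 258.9263·0.916888·0.664543 = 249.542625
B₀ = V₀ − E₀ = 458.0282 − 249.542625 = 208.485575
e^(−λT) = (B₀·e^(rT)/D − 0.2)/(1 − 0.2) = (208.4856·1.090645/258.9263 − 0.2)/0.8 = 0.84772489
λ = −ln(0.84772489)/4.0358 = 0.040933

B0=208.4856 lambda=0.0409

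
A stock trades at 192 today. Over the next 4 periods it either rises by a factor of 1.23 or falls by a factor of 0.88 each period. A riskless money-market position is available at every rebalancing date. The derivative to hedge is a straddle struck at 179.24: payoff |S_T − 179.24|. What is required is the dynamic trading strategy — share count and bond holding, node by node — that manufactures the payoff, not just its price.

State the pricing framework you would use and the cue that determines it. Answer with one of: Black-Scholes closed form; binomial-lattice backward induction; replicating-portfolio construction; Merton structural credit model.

Key observation: the deliverable is the dynamic trading strategy on the 4-step tree (spot 192, moves 1.23 and 0.88), so the valuation must go through the node-by-node replicating-portfolio solve.

framework: replicating-portfolio construction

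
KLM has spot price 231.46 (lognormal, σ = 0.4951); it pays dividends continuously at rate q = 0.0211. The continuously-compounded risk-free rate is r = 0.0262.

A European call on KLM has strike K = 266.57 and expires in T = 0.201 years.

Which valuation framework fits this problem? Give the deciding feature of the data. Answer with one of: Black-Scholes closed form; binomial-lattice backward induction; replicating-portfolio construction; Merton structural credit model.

Key observation: a European-exercise option on KLM struck at 266.57 — a GBM underlying with constant parameters — admits an analytic price: the data contain no early exercise, no discrete tree, no debt structure.

framework: Black-Scholes closed form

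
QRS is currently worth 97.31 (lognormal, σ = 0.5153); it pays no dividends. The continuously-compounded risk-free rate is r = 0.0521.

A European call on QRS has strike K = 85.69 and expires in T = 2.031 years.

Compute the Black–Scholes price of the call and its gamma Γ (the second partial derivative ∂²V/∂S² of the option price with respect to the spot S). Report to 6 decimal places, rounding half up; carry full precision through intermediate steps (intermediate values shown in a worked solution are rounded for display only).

σ√T = 0.5153·√2.031 = 0.734370
d₁ = (ln(S/K) + (r+σ²/2)T) / (σ√T) = (ln(97.31/85.69) + (0.0521+0.5153²/2)·2.031) / 0.734370 = (0.127166 + 0.375465) / 0.734370 = 0.684438
d₂ = d₁ − σ√T = 0.684438 − 0.734370 = -0.049933
e^{−rT} = 0.899591
N(d₁) = 0.753151,  N(d₂) = 0.480088
Call price V = S·N(d₁) − K·e^{−rT}·N(d₂) = 73.289079 − 37.008038 = 36.281041
φ(d₁) = (1/√(2π))·e^{−d₁²/2} = 0.315636
Γ = φ(d₁) / (S·σ·√T) = 0.004417

price = 36.281041
Γ = 0.004417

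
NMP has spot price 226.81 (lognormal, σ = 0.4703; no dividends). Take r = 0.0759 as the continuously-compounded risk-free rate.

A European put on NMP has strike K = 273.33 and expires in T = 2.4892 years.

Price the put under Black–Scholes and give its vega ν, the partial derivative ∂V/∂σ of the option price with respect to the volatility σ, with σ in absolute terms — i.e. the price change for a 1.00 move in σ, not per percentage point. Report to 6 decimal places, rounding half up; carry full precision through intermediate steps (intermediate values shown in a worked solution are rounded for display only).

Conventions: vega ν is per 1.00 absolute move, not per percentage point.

σ√T = 0.4703·√2.4892 = 0.742002
d₁ = (ln(S/K) + (r+σ²/2)T) / (σ√T) = (ln(226.81/273.33) + (0.0759+0.4703²/2)·2.4892) / 0.742002 = (-0.186567 + 0.464214) / 0.742002 = 0.374186
d₂ = d₁ − σ√T = 0.374186 − 0.742002 = -0.367816
e^{−rT} = 0.827844
N(−d₁) = 0.354133,  N(−d₂) = 0.643495
Put price V = K·e^{−rT}·N(−d₂) − S·N(−d₁) = 145.606571 − 80.320935 = 65.285636
φ(d₁) = (1/√(2π))·e^{−d₁²/2} = 0.371969
ν = S·φ(d₁)·√T = 133.106212

price = 65.285636
ν = 133.106212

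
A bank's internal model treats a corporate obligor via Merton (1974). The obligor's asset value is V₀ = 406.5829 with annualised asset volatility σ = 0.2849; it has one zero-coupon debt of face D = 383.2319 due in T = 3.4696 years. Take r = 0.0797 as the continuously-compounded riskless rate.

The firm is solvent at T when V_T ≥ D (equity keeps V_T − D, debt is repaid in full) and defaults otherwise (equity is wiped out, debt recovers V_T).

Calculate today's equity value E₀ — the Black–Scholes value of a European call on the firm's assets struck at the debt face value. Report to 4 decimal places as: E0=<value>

Equity is a call on the firm's assets struck at D = 383.2319:
d₁ = [ln(V₀/D) + (r + σ²/2)T] / (σ√T)
   = [ln(406.5829/383.2319) + (0.0797 + 0.5·0.2849²)·3.4696] / (0.2849·√3.4696)
   = [0.059148 + 0.417337] / 0.530679 = 0.897877
d₂ = d₁ − σ√T = 0.897877 − 0.530679 = 0.367198
N(d₁) = 0.815375,  N(d₂) = 0.643264,  e^(−rT) = 0.758413
E₀ = V₀·N(d₁) − D·e^(−rT)·N(d₂)
   = 406.5829·0.815375 − 383.2319·0.758413·0.643264 = 144.553796

E0=144.5538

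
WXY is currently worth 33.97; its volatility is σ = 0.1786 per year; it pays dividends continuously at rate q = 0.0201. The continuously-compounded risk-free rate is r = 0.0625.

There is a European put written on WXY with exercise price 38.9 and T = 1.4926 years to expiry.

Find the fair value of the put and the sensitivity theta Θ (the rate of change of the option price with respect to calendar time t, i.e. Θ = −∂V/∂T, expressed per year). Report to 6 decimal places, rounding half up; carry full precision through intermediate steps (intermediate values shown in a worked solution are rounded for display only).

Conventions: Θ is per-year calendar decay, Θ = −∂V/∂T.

price = 4.366450
Θ = 0.156618

σ√T = 0.1786·√1.4926 = 0.218199
d₁ = (ln(S/K) + (r−q+σ²/2)T) / (σ√T) = (ln(33.97/38.9) + (0.0625−0.0201+0.1786²/2)·1.4926) / 0.218199 = (-0.135516 + 0.087092) / 0.218199 = -0.221929
d₂ = d₁ − σ√T = -0.221929 − 0.218199 = -0.440128
e^{−rT} = 0.910932
e^{−qT} = 0.970444
N(−d₁) = 0.587816,  N(−d₂) = 0.670078
Put price V = K·e^{−rT}·N(−d₂) − S·e^{−qT}·N(−d₁) = 23.744372 − 19.377922 = 4.366450
φ(d₁) = (1/√(2π))·e^{−d₁²/2} = 0.389238
Θ = −S·e^{−qT}·φ(d₁)·σ/(2√T) − q·S·e^{−qT}·N(−d₁) + r·K·e^{−rT}·N(−d₂) = −0.937909 − 0.389496 + 1.484023 = 0.156618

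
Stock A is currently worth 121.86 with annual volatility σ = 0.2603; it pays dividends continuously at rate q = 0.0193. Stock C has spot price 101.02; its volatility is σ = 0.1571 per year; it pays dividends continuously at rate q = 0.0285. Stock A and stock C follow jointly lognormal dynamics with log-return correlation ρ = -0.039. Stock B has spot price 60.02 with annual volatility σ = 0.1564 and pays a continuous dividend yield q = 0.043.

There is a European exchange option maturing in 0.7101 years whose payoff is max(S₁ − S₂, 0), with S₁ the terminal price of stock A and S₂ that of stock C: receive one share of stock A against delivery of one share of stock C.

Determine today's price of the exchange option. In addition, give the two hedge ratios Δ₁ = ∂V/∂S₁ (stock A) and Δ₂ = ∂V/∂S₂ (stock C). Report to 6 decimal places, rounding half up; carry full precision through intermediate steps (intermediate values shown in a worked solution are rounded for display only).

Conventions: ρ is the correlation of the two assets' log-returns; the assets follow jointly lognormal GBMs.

exchange price = 24.948862
Δ1 = 0.798227
Δ2 = -0.715929

σ_eff = √(σ₁² + σ₂² − 2ρσ₁σ₂) = √(0.2603² + 0.1571² − 2·-0.039·0.2603·0.1571) = 0.309235
d₁ = (ln(S₁/S₂) + (q₂ − q₁ + σ_eff²/2)T) / (σ_eff√T) = (ln(121.86/101.02) + (0.0285 − 0.0193 + 0.047813)·0.7101) / 0.260584 = 0.875108
d₂ = d₁ − σ_eff√T = 0.875108 − 0.260584 = 0.614524
N(d₁) = 0.809242,  N(d₂) = 0.730565
V = S₁·e^{−q₁T}·N(d₁) − S₂·e^{−q₂T}·N(d₂) = 97.271996 − 72.323134 = 24.948862
Key observation: pricing in stock C-units makes this a unit-strike call on the ratio S₁/S₂ — the risk-free rate cancels and cannot affect the value.
Δ₁ = e^{−q₁T}·N(d₁) = 0.798227;  Δ₂ = −e^{−q₂T}·N(d₂) = -0.715929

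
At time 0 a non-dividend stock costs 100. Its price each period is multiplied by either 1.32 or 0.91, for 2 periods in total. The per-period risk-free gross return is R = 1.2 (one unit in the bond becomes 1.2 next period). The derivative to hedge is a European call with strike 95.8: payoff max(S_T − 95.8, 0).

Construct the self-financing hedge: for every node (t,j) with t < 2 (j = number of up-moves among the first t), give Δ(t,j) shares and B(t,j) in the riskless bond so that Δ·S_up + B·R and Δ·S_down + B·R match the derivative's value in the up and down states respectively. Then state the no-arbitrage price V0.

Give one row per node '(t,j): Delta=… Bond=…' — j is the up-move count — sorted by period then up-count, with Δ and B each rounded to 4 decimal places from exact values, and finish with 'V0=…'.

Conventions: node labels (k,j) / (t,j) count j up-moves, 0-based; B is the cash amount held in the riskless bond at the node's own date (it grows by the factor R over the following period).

(0,0): Delta=0.9227 Bond=-58.0275
(1,0): Delta=0.6518 Bond=-44.9821
(1,1): Delta=1.0000 Bond=-79.8333
V0=34.2450

No-arbitrage ⇒ martingale measure with p* = (R−d)/(u−d) = 0.7073.
At maturity the claim pays: V(2,0)=0.0000, V(2,1)=24.3200, V(2,2)=78.4400
Node (1,0) S=91.0000: V=(p*·24.3200+(1−p*)·0.0000)/1.2=14.3350; Δ=(24.3200−0.0000)/(120.1200−82.8100)=0.6518; B=V−Δ·S=-44.9821
Node (1,1) S=132.0000: V=(p*·78.4400+(1−p*)·24.3200)/1.2=52.1667; Δ=(78.4400−24.3200)/(174.2400−120.1200)=1.0000; B=V−Δ·S=-79.8333
Node (0,0) S=100.0000: V=(p*·52.1667+(1−p*)·14.3350)/1.2=34.2450; Δ=(52.1667−14.3350)/(132.0000−91.0000)=0.9227; B=V−Δ·S=-58.0275
Verification: the root portfolio costs Δ(0,0)·S0 + B(0,0) = 34.2450, matching V0.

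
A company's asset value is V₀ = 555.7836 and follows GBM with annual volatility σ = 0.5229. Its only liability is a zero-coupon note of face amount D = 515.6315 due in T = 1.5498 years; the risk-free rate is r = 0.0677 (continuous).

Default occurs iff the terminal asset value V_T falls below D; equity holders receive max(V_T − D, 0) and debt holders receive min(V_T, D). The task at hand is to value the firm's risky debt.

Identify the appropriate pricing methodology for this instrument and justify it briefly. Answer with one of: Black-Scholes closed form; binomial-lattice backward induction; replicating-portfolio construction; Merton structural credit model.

framework: Merton structural credit model

Key observation: the question is about default risk generated by asset-value dynamics against a debt face of 515.6315 — the structural framework prices exactly that.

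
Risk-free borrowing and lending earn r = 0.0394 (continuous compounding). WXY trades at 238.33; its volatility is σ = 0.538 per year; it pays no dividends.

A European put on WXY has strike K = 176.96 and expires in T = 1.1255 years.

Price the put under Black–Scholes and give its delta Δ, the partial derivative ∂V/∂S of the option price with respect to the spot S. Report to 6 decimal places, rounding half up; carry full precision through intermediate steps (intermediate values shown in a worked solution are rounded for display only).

σ√T = 0.538·√1.1255 = 0.570762
d₁ = (ln(S/K) + (r+σ²/2)T) / (σ√T) = (ln(238.33/176.96) + (0.0394+0.538²/2)·1.1255) / 0.570762 = (0.297733 + 0.207229) / 0.570762 = 0.884715
d₂ = d₁ − σ√T = 0.884715 − 0.570762 = 0.313953
e^{−rT} = 0.956624
N(−d₁) = 0.188155,  N(−d₂) = 0.376778
Put price V = K·e^{−rT}·N(−d₂) − S·N(−d₁) = 63.782605 − 44.843003 = 18.939602
Δ = −N(−d₁) = -0.188155

price = 18.939602
Δ = -0.188155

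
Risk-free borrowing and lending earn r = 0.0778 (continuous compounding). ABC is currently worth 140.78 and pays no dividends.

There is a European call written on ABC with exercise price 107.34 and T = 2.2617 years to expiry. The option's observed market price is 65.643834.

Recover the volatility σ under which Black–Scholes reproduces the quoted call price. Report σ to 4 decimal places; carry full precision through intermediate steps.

sigma = 0.5192

At σ = 0.5192 the Black–Scholes value reproduces the quote:
σ√T = 0.5192·√2.2617 = 0.780822
d₁ = (ln(S/K) + (r+σ²/2)T) / (σ√T) = (ln(140.78/107.34) + (0.0778+0.5192²/2)·2.2617) / 0.780822 = (0.271197 + 0.480802) / 0.780822 = 0.963086
d₂ = d₁ − σ√T = 0.963086 − 0.780822 = 0.182264
e^{−rT} = 0.838651
N(d₁) = 0.832248,  N(d₂) = 0.572312
V = S·N(d₁) − K·e^{−rT}·N(d₂) = 117.163847 − 51.520013 = 65.643834 (the observed quote) — the price is monotone increasing in volatility, hence this σ is the only solution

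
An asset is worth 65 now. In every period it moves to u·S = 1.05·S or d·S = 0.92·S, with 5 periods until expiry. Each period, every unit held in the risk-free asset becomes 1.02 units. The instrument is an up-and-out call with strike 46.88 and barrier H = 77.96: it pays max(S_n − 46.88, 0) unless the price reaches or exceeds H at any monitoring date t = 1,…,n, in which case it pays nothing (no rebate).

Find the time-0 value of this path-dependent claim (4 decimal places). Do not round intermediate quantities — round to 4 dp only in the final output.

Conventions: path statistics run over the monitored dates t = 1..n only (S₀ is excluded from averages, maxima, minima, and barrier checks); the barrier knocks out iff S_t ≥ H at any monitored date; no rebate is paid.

price = 11.8522

With p* = (R−d)/(u−d) = 0.7692, sum probability × payoff across the paths and divide by R^5.
Enumerate all 2^5 = 32 price paths (U = up ×1.05, D = down ×0.92); each path with k up-moves has probability p*^k·(1−p*)^(5−k).
DDDDD: M=59.8000, payoff=0.0000, prob=0.000654
UDDDD: M=68.2500, payoff=2.0138, prob=0.002182
DUDDD: M=62.7900, payoff=2.0138, prob=0.002182
UUDDD: M=71.6625, payoff=8.9227, prob=0.007272
DDUDD: M=59.8000, payoff=2.0138, prob=0.002182
UDUDD: M=68.2500, payoff=8.9227, prob=0.007272
DUUDD: M=65.9295, payoff=8.9227, prob=0.007272
UUUDD: M=75.2456, payoff=16.8079, prob=0.024240
DDDUD: M=59.8000, payoff=2.0138, prob=0.002182
UDDUD: M=68.2500, payoff=8.9227, prob=0.007272
DUDUD: M=62.7900, payoff=8.9227, prob=0.007272
UUDUD: M=71.6625, payoff=16.8079, prob=0.024240
DDUUD: M=60.6551, payoff=8.9227, prob=0.007272
UDUUD: M=69.2260, payoff=16.8079, prob=0.024240
DUUUD: M=69.2260, payoff=16.8079, prob=0.024240
UUUUD: M=79.0079, payoff=0.0000, prob=0.080799
DDDDU: M=59.8000, payoff=2.0138, prob=0.002182
UDDDU: M=68.2500, payoff=8.9227, prob=0.007272
DUDDU: M=62.7900, payoff=8.9227, prob=0.007272
UUDDU: M=71.6625, payoff=16.8079, prob=0.024240
DDUDU: M=59.8000, payoff=8.9227, prob=0.007272
UDUDU: M=68.2500, payoff=16.8079, prob=0.024240
DUUDU: M=65.9295, payoff=16.8079, prob=0.024240
UUUDU: M=75.2456, payoff=25.8073, prob=0.080799
DDDUU: M=59.8000, payoff=8.9227, prob=0.007272
UDDUU: M=68.2500, payoff=16.8079, prob=0.024240
DUDUU: M=63.6879, payoff=16.8079, prob=0.024240
UUDUU: M=72.6873, payoff=25.8073, prob=0.080799
DDUUU: M=63.6879, payoff=16.8079, prob=0.024240
UDUUU: M=72.6873, payoff=25.8073, prob=0.080799
DUUUU: M=72.6873, payoff=25.8073, prob=0.080799
UUUUU: M=82.9583, payoff=0.0000, prob=0.269329
Price = Σ prob·payoff / R^5 = 13.085766 / 1.104081 = 11.8522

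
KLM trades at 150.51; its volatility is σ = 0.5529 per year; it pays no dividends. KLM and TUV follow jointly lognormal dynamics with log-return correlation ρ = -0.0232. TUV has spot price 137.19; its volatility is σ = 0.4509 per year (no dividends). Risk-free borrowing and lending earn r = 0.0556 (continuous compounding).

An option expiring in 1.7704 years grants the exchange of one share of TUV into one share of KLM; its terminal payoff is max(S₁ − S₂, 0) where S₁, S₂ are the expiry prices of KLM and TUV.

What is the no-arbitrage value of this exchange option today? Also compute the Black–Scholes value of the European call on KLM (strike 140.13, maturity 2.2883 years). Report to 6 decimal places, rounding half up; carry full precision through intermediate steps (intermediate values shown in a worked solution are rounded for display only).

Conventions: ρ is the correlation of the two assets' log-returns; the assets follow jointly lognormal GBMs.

σ_eff = √(σ₁² + σ₂² − 2ρσ₁σ₂) = √(0.5529² + 0.4509² − 2·-0.0232·0.5529·0.4509) = 0.721510
d₁ = (ln(S₁/S₂) + (q₂ − q₁ + σ_eff²/2)T) / (σ_eff√T) = (ln(150.51/137.19) + (0.0 − 0.0 + 0.260288)·1.7704) / 0.960015 = 0.576530
d₂ = d₁ − σ_eff√T = 0.576530 − 0.960015 = -0.383486
N(d₁) = 0.717871,  N(d₂) = 0.350680
V = S₁·e^{−q₁T}·N(d₁) − S₂·e^{−q₂T}·N(d₂) = 108.046826 − 48.109776 = 59.937050
[vanilla: KLM call K=140.13]
σ√T = 0.5529·√2.2883 = 0.836379
d₁ = (ln(S/K) + (r+σ²/2)T) / (σ√T) = (ln(150.51/140.13) + (0.0556+0.5529²/2)·2.2883) / 0.836379 = (0.071459 + 0.476994) / 0.836379 = 0.655747
d₂ = d₁ − σ√T = 0.655747 − 0.836379 = -0.180632
e^{−rT} = 0.880532
N(d₁) = 0.744007,  N(d₂) = 0.428328
price = S·N(d₁) − K·e^{−rT}·N(d₂) = 111.980443 − 52.850967 = 59.129476

exchange price = 59.937050
price(KLM call K=140.13) = 59.129476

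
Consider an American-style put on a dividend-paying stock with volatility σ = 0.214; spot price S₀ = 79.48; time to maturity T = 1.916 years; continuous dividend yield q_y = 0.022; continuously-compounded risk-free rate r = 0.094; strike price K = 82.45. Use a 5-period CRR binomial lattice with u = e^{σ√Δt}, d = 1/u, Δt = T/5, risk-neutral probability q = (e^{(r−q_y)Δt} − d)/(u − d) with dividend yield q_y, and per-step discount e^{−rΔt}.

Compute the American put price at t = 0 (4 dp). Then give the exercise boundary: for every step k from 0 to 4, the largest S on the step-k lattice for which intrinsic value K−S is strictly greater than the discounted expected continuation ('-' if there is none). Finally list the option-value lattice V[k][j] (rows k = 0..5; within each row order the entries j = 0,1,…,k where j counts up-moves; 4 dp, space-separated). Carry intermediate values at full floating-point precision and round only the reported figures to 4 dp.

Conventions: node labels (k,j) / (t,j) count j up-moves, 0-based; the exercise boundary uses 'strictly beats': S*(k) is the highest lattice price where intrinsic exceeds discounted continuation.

price = 7.0504
boundary = - 69.6187 60.9809 69.6187 60.9809
tree:
7.0504
12.8313 3.1804
21.4691 6.5010 0.9017
29.0352 12.8313 2.1850 0.0000
35.6626 21.4691 5.2949 0.0000 0.0000
41.4676 29.0352 12.8313 0.0000 0.0000 0.0000

Δt=0.38320  u=1.14165  d=0.87593  q=0.57221  discount=0.96462
step 5 (expiry): payoffs max(K−S,0) = 41.4676 29.0352 12.8313 0.0000 0.0000 0.0000
step 4: (k=4,j=0): S=46.7874, K−S=35.6626, hold=33.1383 ⇒ V=35.6626 exercise | (k=4,j=1): S=60.9809, K−S=21.4691, hold=19.0640 ⇒ V=21.4691 exercise | (k=4,j=2): S=79.4800, K−S=2.9700, hold=5.2949 ⇒ V=5.2949 continue | (k=4,j=3): S=103.5910, K−S=0.0000, hold=0.0000 ⇒ V=0.0000 continue | (k=4,j=4): S=135.0164, K−S=0.0000, hold=0.0000 ⇒ V=0.0000 continue  boundary S*=60.9809
step 3: (k=3,j=0): S=53.4148, K−S=29.0352, hold=26.5666 ⇒ V=29.0352 exercise | (k=3,j=1): S=69.6187, K−S=12.8313, hold=11.7820 ⇒ V=12.8313 exercise | (k=3,j=2): S=90.7382, K−S=0.0000, hold=2.1850 ⇒ V=2.1850 continue | (k=3,j=3): S=118.2645, K−S=0.0000, hold=0.0000 ⇒ V=0.0000 continue  boundary S*=69.6187
step 2: (k=2,j=0): S=60.9809, K−S=21.4691, hold=19.0640 ⇒ V=21.4691 exercise | (k=2,j=1): S=79.4800, K−S=2.9700, hold=6.5010 ⇒ V=6.5010 continue | (k=2,j=2): S=103.5910, K−S=0.0000, hold=0.9017 ⇒ V=0.9017 continue  boundary S*=60.9809
step 1: (k=1,j=0): S=69.6187, K−S=12.8313, hold=12.4477 ⇒ V=12.8313 exercise | (k=1,j=1): S=90.7382, K−S=0.0000, hold=3.1804 ⇒ V=3.1804 continue  boundary S*=69.6187
step 0: (k=0,j=0): S=79.4800, K−S=2.9700, hold=7.0504 ⇒ V=7.0504 continue  boundary S*=-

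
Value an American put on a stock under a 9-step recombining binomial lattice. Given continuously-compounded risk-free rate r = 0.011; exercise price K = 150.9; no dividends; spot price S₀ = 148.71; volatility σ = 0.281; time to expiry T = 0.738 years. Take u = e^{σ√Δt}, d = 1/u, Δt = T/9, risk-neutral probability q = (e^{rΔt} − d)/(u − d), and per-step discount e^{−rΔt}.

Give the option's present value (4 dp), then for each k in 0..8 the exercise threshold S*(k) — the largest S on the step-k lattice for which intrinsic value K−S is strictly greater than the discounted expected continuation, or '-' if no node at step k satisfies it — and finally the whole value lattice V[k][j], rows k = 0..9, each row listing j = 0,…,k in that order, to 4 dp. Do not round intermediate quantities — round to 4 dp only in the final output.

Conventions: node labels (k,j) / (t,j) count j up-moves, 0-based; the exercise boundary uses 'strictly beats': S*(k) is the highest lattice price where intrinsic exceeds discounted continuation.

params: Δt=0.08200 u=1.08379 d=0.92269 q=0.48550 e^(-rΔt)=0.99910
t_9 payoffs: 78.8181 66.2322 51.4488 34.0840 13.6873 0.0000 0.0000 0.0000 0.0000 0.0000
t_8: node(8,0) S=78.1218 payoff=72.7782 vs cont=72.6422 → 72.7782 [stop]  node(8,1) S=91.7623 payoff=59.1377 vs cont=59.0017 → 59.1377 [stop]  node(8,2) S=107.7845 payoff=43.1155 vs cont=42.9795 → 43.1155 [stop]  node(8,3) S=126.6042 payoff=24.2958 vs cont=24.1597 → 24.2958 [stop]  node(8,4) S=148.7100 payoff=2.1900 vs cont=7.0358 → 7.0358 [wait]  node(8,5) S=174.6756 payoff=0.0000 vs cont=0.0000 → 0.0000 [wait]  node(8,6) S=205.1749 payoff=0.0000 vs cont=0.0000 → 0.0000 [wait]  node(8,7) S=240.9995 payoff=0.0000 vs cont=0.0000 → 0.0000 [wait]  node(8,8) S=283.0794 payoff=0.0000 vs cont=0.0000 → 0.0000 [wait]  ⇒ S*(8)=126.6042
t_7: node(7,0) S=84.6678 payoff=66.2322 vs cont=66.0962 → 66.2322 [stop]  node(7,1) S=99.4512 payoff=51.4488 vs cont=51.3127 → 51.4488 [stop]  node(7,2) S=116.8160 payoff=34.0840 vs cont=33.9480 → 34.0840 [stop]  node(7,3) S=137.2127 payoff=13.6873 vs cont=15.9018 → 15.9018 [wait]  node(7,4) S=161.1707 payoff=0.0000 vs cont=3.6167 → 3.6167 [wait]  node(7,5) S=189.3120 payoff=0.0000 vs cont=0.0000 → 0.0000 [wait]  node(7,6) S=222.3669 payoff=0.0000 vs cont=0.0000 → 0.0000 [wait]  node(7,7) S=261.1934 payoff=0.0000 vs cont=0.0000 → 0.0000 [wait]  ⇒ S*(7)=116.8160
t_6: node(6,0) S=91.7623 payoff=59.1377 vs cont=59.0017 → 59.1377 [stop]  node(6,1) S=107.7845 payoff=43.1155 vs cont=42.9795 → 43.1155 [stop]  node(6,2) S=126.6042 payoff=24.2958 vs cont=25.2339 → 25.2339 [wait]  node(6,3) S=148.7100 payoff=2.1900 vs cont=9.9285 → 9.9285 [wait]  node(6,4) S=174.6756 payoff=0.0000 vs cont=1.8591 → 1.8591 [wait]  node(6,5) S=205.1749 payoff=0.0000 vs cont=0.0000 → 0.0000 [wait]  node(6,6) S=240.9995 payoff=0.0000 vs cont=0.0000 → 0.0000 [wait]  ⇒ S*(6)=107.7845
t_5: node(5,0) S=99.4512 payoff=51.4488 vs cont=51.3127 → 51.4488 [stop]  node(5,1) S=116.8160 payoff=34.0840 vs cont=34.4030 → 34.4030 [wait]  node(5,2) S=137.2127 payoff=13.6873 vs cont=17.7871 → 17.7871 [wait]  node(5,3) S=161.1707 payoff=0.0000 vs cont=6.0054 → 6.0054 [wait]  node(5,4) S=189.3120 payoff=0.0000 vs cont=0.9557 → 0.9557 [wait]  node(5,5) S=222.3669 payoff=0.0000 vs cont=0.0000 → 0.0000 [wait]  ⇒ S*(5)=99.4512
t_4: node(4,0) S=107.7845 payoff=43.1155 vs cont=43.1342 → 43.1342 [wait]  node(4,1) S=126.6042 payoff=24.2958 vs cont=26.3123 → 26.3123 [wait]  node(4,2) S=148.7100 payoff=2.1900 vs cont=12.0563 → 12.0563 [wait]  node(4,3) S=174.6756 payoff=0.0000 vs cont=3.5506 → 3.5506 [wait]  node(4,4) S=205.1749 payoff=0.0000 vs cont=0.4913 → 0.4913 [wait]  ⇒ S*(4)=-
t_3: node(3,0) S=116.8160 payoff=34.0840 vs cont=34.9357 → 34.9357 [wait]  node(3,1) S=137.2127 payoff=13.6873 vs cont=19.3736 → 19.3736 [wait]  node(3,2) S=161.1707 payoff=0.0000 vs cont=7.9197 → 7.9197 [wait]  node(3,3) S=189.3120 payoff=0.0000 vs cont=2.0634 → 2.0634 [wait]  ⇒ S*(3)=-
t_2: node(2,0) S=126.6042 payoff=24.2958 vs cont=27.3557 → 27.3557 [wait]  node(2,1) S=148.7100 payoff=2.1900 vs cont=13.8003 → 13.8003 [wait]  node(2,2) S=174.6756 payoff=0.0000 vs cont=5.0719 → 5.0719 [wait]  ⇒ S*(2)=-
t_1: node(1,0) S=137.2127 payoff=13.6873 vs cont=20.7559 → 20.7559 [wait]  node(1,1) S=161.1707 payoff=0.0000 vs cont=9.5541 → 9.5541 [wait]  ⇒ S*(1)=-
t_0: node(0,0) S=148.7100 payoff=2.1900 vs cont=15.3037 → 15.3037 [wait]  ⇒ S*(0)=-

price = 15.3037
boundary = - - - - - 99.4512 107.7845 116.8160 126.6042
tree:
15.3037
20.7559 9.5541
27.3557 13.8003 5.0719
34.9357 19.3736 7.9197 2.0634
43.1342 26.3123 12.0563 3.5506 0.4913
51.4488 34.4030 17.7871 6.0054 0.9557 0.0000
59.1377 43.1155 25.2339 9.9285 1.8591 0.0000 0.0000
66.2322 51.4488 34.0840 15.9018 3.6167 0.0000 0.0000 0.0000
72.7782 59.1377 43.1155 24.2958 7.0358 0.0000 0.0000 0.0000 0.0000
78.8181 66.2322 51.4488 34.0840 13.6873 0.0000 0.0000 0.0000 0.0000 0.0000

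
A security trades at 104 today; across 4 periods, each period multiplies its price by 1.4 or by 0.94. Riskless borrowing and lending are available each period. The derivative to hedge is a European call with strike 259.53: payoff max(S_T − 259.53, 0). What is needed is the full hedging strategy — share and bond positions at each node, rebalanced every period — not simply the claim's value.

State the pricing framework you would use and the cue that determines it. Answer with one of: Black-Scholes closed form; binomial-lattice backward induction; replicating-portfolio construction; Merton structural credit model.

framework: replicating-portfolio construction

Key observation: the mandate to exhibit the hedge at every date and state singles out the replicating-portfolio construction on the 4-period tree with factors 1.4 and 0.94 from 104.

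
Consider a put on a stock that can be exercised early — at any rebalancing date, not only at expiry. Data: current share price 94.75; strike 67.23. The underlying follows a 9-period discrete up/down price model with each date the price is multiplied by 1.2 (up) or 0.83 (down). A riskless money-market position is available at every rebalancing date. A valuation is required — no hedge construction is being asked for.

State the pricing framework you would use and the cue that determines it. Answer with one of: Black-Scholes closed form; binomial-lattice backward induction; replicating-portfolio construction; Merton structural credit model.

Key observation: the put (strike 67.23 on spot 94.75) is American-style on a 9-step discrete price model, so the early-exercise decision at every node requires stepwise backward valuation — a closed form cannot price the exercise right.

framework: binomial-lattice backward induction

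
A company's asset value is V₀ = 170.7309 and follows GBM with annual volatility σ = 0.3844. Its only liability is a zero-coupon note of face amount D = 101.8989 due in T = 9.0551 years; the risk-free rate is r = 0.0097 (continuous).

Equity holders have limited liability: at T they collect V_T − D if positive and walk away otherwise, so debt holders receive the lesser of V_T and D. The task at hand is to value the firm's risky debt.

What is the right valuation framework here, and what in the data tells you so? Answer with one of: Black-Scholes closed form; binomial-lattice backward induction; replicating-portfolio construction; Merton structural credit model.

framework: Merton structural credit model

Key observation: the question is about default risk generated by asset-value dynamics against a debt face of 101.8989 — the structural framework prices exactly that.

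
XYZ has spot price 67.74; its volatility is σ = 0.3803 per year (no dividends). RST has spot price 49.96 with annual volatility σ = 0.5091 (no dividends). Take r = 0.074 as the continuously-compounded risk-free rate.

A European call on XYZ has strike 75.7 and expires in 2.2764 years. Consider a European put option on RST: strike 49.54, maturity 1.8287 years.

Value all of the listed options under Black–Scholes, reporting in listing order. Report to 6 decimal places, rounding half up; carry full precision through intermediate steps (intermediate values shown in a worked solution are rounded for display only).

[XYZ call K=75.7]
σ√T = 0.3803·√2.2764 = 0.573787
d₁ = (ln(S/K) + (r+σ²/2)T) / (σ√T) = (ln(67.74/75.7) + (0.074+0.3803²/2)·2.2764) / 0.573787 = (-0.111101 + 0.333069) / 0.573787 = 0.386847
d₂ = d₁ − σ√T = 0.386847 − 0.573787 = -0.186939
e^{−rT} = 0.844970
N(d₁) = 0.650565,  N(d₂) = 0.425854
price = S·N(d₁) − K·e^{−rT}·N(d₂) = 44.069301 − 27.239441 = 16.829860
[RST put K=49.54]
σ√T = 0.5091·√1.8287 = 0.688453
d₁ = (ln(S/K) + (r+σ²/2)T) / (σ√T) = (ln(49.96/49.54) + (0.074+0.5091²/2)·1.8287) / 0.688453 = (0.008442 + 0.372308) / 0.688453 = 0.553051
d₂ = d₁ − σ√T = 0.553051 − 0.688453 = -0.135402
e^{−rT} = 0.873433
N(−d₁) = 0.290114,  N(−d₂) = 0.553853
price = K·e^{−rT}·N(−d₂) − S·N(−d₁) = 23.965144 − 14.494102 = 9.471041

price(XYZ call K=75.7) = 16.829860
price(RST put K=49.54) = 9.471041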